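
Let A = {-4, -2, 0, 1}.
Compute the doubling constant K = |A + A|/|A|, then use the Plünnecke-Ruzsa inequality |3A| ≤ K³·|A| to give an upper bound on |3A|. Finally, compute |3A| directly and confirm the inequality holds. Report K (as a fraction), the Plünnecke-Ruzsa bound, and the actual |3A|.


|A| = 4.
Step 1: Compute A + A by enumerating all 16 pairs.
A + A = {-8, -6, -4, -3, -2, -1, 0, 1, 2}, so |A + A| = 9.
Step 2: Doubling constant K = |A + A|/|A| = 9/4 = 9/4 ≈ 2.2500.
Step 3: Plünnecke-Ruzsa gives |3A| ≤ K³·|A| = (2.2500)³ · 4 ≈ 45.5625.
Step 4: Compute 3A = A + A + A directly by enumerating all triples (a,b,c) ∈ A³; |3A| = 14.
Step 5: Check 14 ≤ 45.5625? Yes ✓.

K = 9/4, Plünnecke-Ruzsa bound K³|A| ≈ 45.5625, |3A| = 14, inequality holds.


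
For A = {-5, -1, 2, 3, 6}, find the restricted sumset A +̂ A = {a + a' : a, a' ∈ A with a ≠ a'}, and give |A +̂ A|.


Restricted sumset: A +̂ A = {a + a' : a ∈ A, a' ∈ A, a ≠ a'}.
Equivalently, take A + A and drop any sum 2a that is achievable ONLY as a + a for a ∈ A (i.e. sums representable only with equal summands).
Enumerate pairs (a, a') with a < a' (symmetric, so each unordered pair gives one sum; this covers all a ≠ a'):
  -5 + -1 = -6
  -5 + 2 = -3
  -5 + 3 = -2
  -5 + 6 = 1
  -1 + 2 = 1
  -1 + 3 = 2
  -1 + 6 = 5
  2 + 3 = 5
  2 + 6 = 8
  3 + 6 = 9
Collected distinct sums: {-6, -3, -2, 1, 2, 5, 8, 9}
|A +̂ A| = 8
(Reference bound: |A +̂ A| ≥ 2|A| - 3 for |A| ≥ 2, with |A| = 5 giving ≥ 7.)

|A +̂ A| = 8


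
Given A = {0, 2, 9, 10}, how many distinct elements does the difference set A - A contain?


A - A = {a - a' : a, a' ∈ A}; |A| = 4.
Bounds: 2|A|-1 ≤ |A - A| ≤ |A|² - |A| + 1, i.e. 7 ≤ |A - A| ≤ 13.
Note: 0 ∈ A - A always (from a - a). The set is symmetric: if d ∈ A - A then -d ∈ A - A.
Enumerate nonzero differences d = a - a' with a > a' (then include -d):
Positive differences: {1, 2, 7, 8, 9, 10}
Full difference set: {0} ∪ (positive diffs) ∪ (negative diffs).
|A - A| = 1 + 2·6 = 13 (matches direct enumeration: 13).

|A - A| = 13


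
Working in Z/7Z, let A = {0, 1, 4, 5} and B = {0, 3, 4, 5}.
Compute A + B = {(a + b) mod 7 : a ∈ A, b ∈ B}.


Work in Z/7Z: reduce every sum a + b modulo 7.
Enumerate all 16 pairs:
a = 0: 0+0=0, 0+3=3, 0+4=4, 0+5=5
a = 1: 1+0=1, 1+3=4, 1+4=5, 1+5=6
a = 4: 4+0=4, 4+3=0, 4+4=1, 4+5=2
a = 5: 5+0=5, 5+3=1, 5+4=2, 5+5=3
Distinct residues collected: {0, 1, 2, 3, 4, 5, 6}
|A + B| = 7 (out of 7 total residues).

A + B = {0, 1, 2, 3, 4, 5, 6}


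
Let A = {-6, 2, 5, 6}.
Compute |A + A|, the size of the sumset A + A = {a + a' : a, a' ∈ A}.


A + A = {a + a' : a, a' ∈ A}; |A| = 4.
General bounds: 2|A| - 1 ≤ |A + A| ≤ |A|(|A|+1)/2, i.e. 7 ≤ |A + A| ≤ 10.
Lower bound 2|A|-1 is attained iff A is an arithmetic progression.
Enumerate sums a + a' for a ≤ a' (symmetric, so this suffices):
a = -6: -6+-6=-12, -6+2=-4, -6+5=-1, -6+6=0
a = 2: 2+2=4, 2+5=7, 2+6=8
a = 5: 5+5=10, 5+6=11
a = 6: 6+6=12
Distinct sums: {-12, -4, -1, 0, 4, 7, 8, 10, 11, 12}
|A + A| = 10

|A + A| = 10


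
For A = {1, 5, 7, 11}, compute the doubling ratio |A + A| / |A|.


|A| = 4.
Compute A + A by enumerating all 16 pairs.
A + A = {2, 6, 8, 10, 12, 14, 16, 18, 22}, so |A + A| = 9.
K = |A + A| / |A| = 9/4 (already in lowest terms) ≈ 2.2500.
Reference: AP of size 4 gives K = 7/4 ≈ 1.7500; a fully generic set of size 4 gives K ≈ 2.5000.

|A| = 4, |A + A| = 9, K = 9/4.


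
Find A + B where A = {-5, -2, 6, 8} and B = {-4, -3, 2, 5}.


A + B = {a + b : a ∈ A, b ∈ B}.
Enumerate all |A|·|B| = 4·4 = 16 pairs (a, b) and collect distinct sums.
a = -5: -5+-4=-9, -5+-3=-8, -5+2=-3, -5+5=0
a = -2: -2+-4=-6, -2+-3=-5, -2+2=0, -2+5=3
a = 6: 6+-4=2, 6+-3=3, 6+2=8, 6+5=11
a = 8: 8+-4=4, 8+-3=5, 8+2=10, 8+5=13
Collecting distinct sums: A + B = {-9, -8, -6, -5, -3, 0, 2, 3, 4, 5, 8, 10, 11, 13}
|A + B| = 14

A + B = {-9, -8, -6, -5, -3, 0, 2, 3, 4, 5, 8, 10, 11, 13}


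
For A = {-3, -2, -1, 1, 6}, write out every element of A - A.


A - A = {a - a' : a, a' ∈ A}.
Compute a - a' for each ordered pair (a, a'):
a = -3: -3--3=0, -3--2=-1, -3--1=-2, -3-1=-4, -3-6=-9
a = -2: -2--3=1, -2--2=0, -2--1=-1, -2-1=-3, -2-6=-8
a = -1: -1--3=2, -1--2=1, -1--1=0, -1-1=-2, -1-6=-7
a = 1: 1--3=4, 1--2=3, 1--1=2, 1-1=0, 1-6=-5
a = 6: 6--3=9, 6--2=8, 6--1=7, 6-1=5, 6-6=0
Collecting distinct values (and noting 0 appears from a-a):
A - A = {-9, -8, -7, -5, -4, -3, -2, -1, 0, 1, 2, 3, 4, 5, 7, 8, 9}
|A - A| = 17

A - A = {-9, -8, -7, -5, -4, -3, -2, -1, 0, 1, 2, 3, 4, 5, 7, 8, 9}


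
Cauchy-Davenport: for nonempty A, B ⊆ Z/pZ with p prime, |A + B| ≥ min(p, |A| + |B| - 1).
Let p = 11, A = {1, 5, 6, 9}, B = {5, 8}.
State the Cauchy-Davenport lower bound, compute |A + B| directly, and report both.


Cauchy-Davenport: |A + B| ≥ min(p, |A| + |B| - 1) for A, B nonempty in Z/pZ.
|A| = 4, |B| = 2, p = 11.
CD lower bound = min(11, 4 + 2 - 1) = min(11, 5) = 5.
Compute A + B mod 11 directly:
a = 1: 1+5=6, 1+8=9
a = 5: 5+5=10, 5+8=2
a = 6: 6+5=0, 6+8=3
a = 9: 9+5=3, 9+8=6
A + B = {0, 2, 3, 6, 9, 10}, so |A + B| = 6.
Verify: 6 ≥ 5? Yes ✓.

CD lower bound = 5, actual |A + B| = 6.


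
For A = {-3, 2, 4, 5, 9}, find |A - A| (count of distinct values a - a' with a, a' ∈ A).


A - A = {a - a' : a, a' ∈ A}; |A| = 5.
Bounds: 2|A|-1 ≤ |A - A| ≤ |A|² - |A| + 1, i.e. 9 ≤ |A - A| ≤ 21.
Note: 0 ∈ A - A always (from a - a). The set is symmetric: if d ∈ A - A then -d ∈ A - A.
Enumerate nonzero differences d = a - a' with a > a' (then include -d):
Positive differences: {1, 2, 3, 4, 5, 7, 8, 12}
Full difference set: {0} ∪ (positive diffs) ∪ (negative diffs).
|A - A| = 1 + 2·8 = 17 (matches direct enumeration: 17).

|A - A| = 17


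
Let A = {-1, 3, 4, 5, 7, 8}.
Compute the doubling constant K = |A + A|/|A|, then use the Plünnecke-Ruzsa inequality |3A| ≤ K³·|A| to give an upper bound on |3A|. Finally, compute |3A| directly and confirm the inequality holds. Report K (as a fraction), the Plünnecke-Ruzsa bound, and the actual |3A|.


|A| = 6.
Step 1: Compute A + A by enumerating all 36 pairs.
A + A = {-2, 2, 3, 4, 6, 7, 8, 9, 10, 11, 12, 13, 14, 15, 16}, so |A + A| = 15.
Step 2: Doubling constant K = |A + A|/|A| = 15/6 = 15/6 ≈ 2.5000.
Step 3: Plünnecke-Ruzsa gives |3A| ≤ K³·|A| = (2.5000)³ · 6 ≈ 93.7500.
Step 4: Compute 3A = A + A + A directly by enumerating all triples (a,b,c) ∈ A³; |3A| = 24.
Step 5: Check 24 ≤ 93.7500? Yes ✓.

K = 15/6, Plünnecke-Ruzsa bound K³|A| ≈ 93.7500, |3A| = 24, inequality holds.


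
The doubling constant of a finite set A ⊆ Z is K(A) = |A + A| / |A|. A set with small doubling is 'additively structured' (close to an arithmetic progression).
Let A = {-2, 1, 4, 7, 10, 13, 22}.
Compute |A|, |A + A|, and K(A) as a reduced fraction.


|A| = 7.
Compute A + A by enumerating all 49 pairs.
A + A = {-4, -1, 2, 5, 8, 11, 14, 17, 20, 23, 26, 29, 32, 35, 44}, so |A + A| = 15.
K = |A + A| / |A| = 15/7 (already in lowest terms) ≈ 2.1429.
Reference: AP of size 7 gives K = 13/7 ≈ 1.8571; a fully generic set of size 7 gives K ≈ 4.0000.

|A| = 7, |A + A| = 15, K = 15/7.


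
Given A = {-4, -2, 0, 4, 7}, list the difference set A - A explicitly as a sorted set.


A - A = {a - a' : a, a' ∈ A}.
Compute a - a' for each ordered pair (a, a'):
a = -4: -4--4=0, -4--2=-2, -4-0=-4, -4-4=-8, -4-7=-11
a = -2: -2--4=2, -2--2=0, -2-0=-2, -2-4=-6, -2-7=-9
a = 0: 0--4=4, 0--2=2, 0-0=0, 0-4=-4, 0-7=-7
a = 4: 4--4=8, 4--2=6, 4-0=4, 4-4=0, 4-7=-3
a = 7: 7--4=11, 7--2=9, 7-0=7, 7-4=3, 7-7=0
Collecting distinct values (and noting 0 appears from a-a):
A - A = {-11, -9, -8, -7, -6, -4, -3, -2, 0, 2, 3, 4, 6, 7, 8, 9, 11}
|A - A| = 17

A - A = {-11, -9, -8, -7, -6, -4, -3, -2, 0, 2, 3, 4, 6, 7, 8, 9, 11}


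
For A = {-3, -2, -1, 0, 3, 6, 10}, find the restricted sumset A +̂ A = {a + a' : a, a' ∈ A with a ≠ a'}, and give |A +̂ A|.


Restricted sumset: A +̂ A = {a + a' : a ∈ A, a' ∈ A, a ≠ a'}.
Equivalently, take A + A and drop any sum 2a that is achievable ONLY as a + a for a ∈ A (i.e. sums representable only with equal summands).
Enumerate pairs (a, a') with a < a' (symmetric, so each unordered pair gives one sum; this covers all a ≠ a'):
  -3 + -2 = -5
  -3 + -1 = -4
  -3 + 0 = -3
  -3 + 3 = 0
  -3 + 6 = 3
  -3 + 10 = 7
  -2 + -1 = -3
  -2 + 0 = -2
  -2 + 3 = 1
  -2 + 6 = 4
  -2 + 10 = 8
  -1 + 0 = -1
  -1 + 3 = 2
  -1 + 6 = 5
  -1 + 10 = 9
  0 + 3 = 3
  0 + 6 = 6
  0 + 10 = 10
  3 + 6 = 9
  3 + 10 = 13
  6 + 10 = 16
Collected distinct sums: {-5, -4, -3, -2, -1, 0, 1, 2, 3, 4, 5, 6, 7, 8, 9, 10, 13, 16}
|A +̂ A| = 18
(Reference bound: |A +̂ A| ≥ 2|A| - 3 for |A| ≥ 2, with |A| = 7 giving ≥ 11.)

|A +̂ A| = 18


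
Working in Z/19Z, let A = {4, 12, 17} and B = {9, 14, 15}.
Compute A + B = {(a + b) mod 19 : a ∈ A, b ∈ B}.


Work in Z/19Z: reduce every sum a + b modulo 19.
Enumerate all 9 pairs:
a = 4: 4+9=13, 4+14=18, 4+15=0
a = 12: 12+9=2, 12+14=7, 12+15=8
a = 17: 17+9=7, 17+14=12, 17+15=13
Distinct residues collected: {0, 2, 7, 8, 12, 13, 18}
|A + B| = 7 (out of 19 total residues).

A + B = {0, 2, 7, 8, 12, 13, 18}


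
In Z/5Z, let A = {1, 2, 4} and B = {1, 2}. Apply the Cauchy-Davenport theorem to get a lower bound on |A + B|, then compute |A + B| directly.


Cauchy-Davenport: |A + B| ≥ min(p, |A| + |B| - 1) for A, B nonempty in Z/pZ.
|A| = 3, |B| = 2, p = 5.
CD lower bound = min(5, 3 + 2 - 1) = min(5, 4) = 4.
Compute A + B mod 5 directly:
a = 1: 1+1=2, 1+2=3
a = 2: 2+1=3, 2+2=4
a = 4: 4+1=0, 4+2=1
A + B = {0, 1, 2, 3, 4}, so |A + B| = 5.
Verify: 5 ≥ 4? Yes ✓.

CD lower bound = 4, actual |A + B| = 5.


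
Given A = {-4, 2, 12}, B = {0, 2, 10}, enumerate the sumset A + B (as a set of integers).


A + B = {a + b : a ∈ A, b ∈ B}.
Enumerate all |A|·|B| = 3·3 = 9 pairs (a, b) and collect distinct sums.
a = -4: -4+0=-4, -4+2=-2, -4+10=6
a = 2: 2+0=2, 2+2=4, 2+10=12
a = 12: 12+0=12, 12+2=14, 12+10=22
Collecting distinct sums: A + B = {-4, -2, 2, 4, 6, 12, 14, 22}
|A + B| = 8

A + B = {-4, -2, 2, 4, 6, 12, 14, 22}


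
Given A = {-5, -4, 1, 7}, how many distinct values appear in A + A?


A + A = {a + a' : a, a' ∈ A}; |A| = 4.
General bounds: 2|A| - 1 ≤ |A + A| ≤ |A|(|A|+1)/2, i.e. 7 ≤ |A + A| ≤ 10.
Lower bound 2|A|-1 is attained iff A is an arithmetic progression.
Enumerate sums a + a' for a ≤ a' (symmetric, so this suffices):
a = -5: -5+-5=-10, -5+-4=-9, -5+1=-4, -5+7=2
a = -4: -4+-4=-8, -4+1=-3, -4+7=3
a = 1: 1+1=2, 1+7=8
a = 7: 7+7=14
Distinct sums: {-10, -9, -8, -4, -3, 2, 3, 8, 14}
|A + A| = 9

|A + A| = 9


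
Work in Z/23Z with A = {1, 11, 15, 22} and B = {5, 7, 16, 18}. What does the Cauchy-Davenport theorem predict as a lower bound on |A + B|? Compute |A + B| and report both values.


Cauchy-Davenport: |A + B| ≥ min(p, |A| + |B| - 1) for A, B nonempty in Z/pZ.
|A| = 4, |B| = 4, p = 23.
CD lower bound = min(23, 4 + 4 - 1) = min(23, 7) = 7.
Compute A + B mod 23 directly:
a = 1: 1+5=6, 1+7=8, 1+16=17, 1+18=19
a = 11: 11+5=16, 11+7=18, 11+16=4, 11+18=6
a = 15: 15+5=20, 15+7=22, 15+16=8, 15+18=10
a = 22: 22+5=4, 22+7=6, 22+16=15, 22+18=17
A + B = {4, 6, 8, 10, 15, 16, 17, 18, 19, 20, 22}, so |A + B| = 11.
Verify: 11 ≥ 7? Yes ✓.

CD lower bound = 7, actual |A + B| = 11.


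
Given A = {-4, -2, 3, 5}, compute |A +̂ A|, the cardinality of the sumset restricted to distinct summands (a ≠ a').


Restricted sumset: A +̂ A = {a + a' : a ∈ A, a' ∈ A, a ≠ a'}.
Equivalently, take A + A and drop any sum 2a that is achievable ONLY as a + a for a ∈ A (i.e. sums representable only with equal summands).
Enumerate pairs (a, a') with a < a' (symmetric, so each unordered pair gives one sum; this covers all a ≠ a'):
  -4 + -2 = -6
  -4 + 3 = -1
  -4 + 5 = 1
  -2 + 3 = 1
  -2 + 5 = 3
  3 + 5 = 8
Collected distinct sums: {-6, -1, 1, 3, 8}
|A +̂ A| = 5
(Reference bound: |A +̂ A| ≥ 2|A| - 3 for |A| ≥ 2, with |A| = 4 giving ≥ 5.)

|A +̂ A| = 5


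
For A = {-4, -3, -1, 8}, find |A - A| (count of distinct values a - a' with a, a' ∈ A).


A - A = {a - a' : a, a' ∈ A}; |A| = 4.
Bounds: 2|A|-1 ≤ |A - A| ≤ |A|² - |A| + 1, i.e. 7 ≤ |A - A| ≤ 13.
Note: 0 ∈ A - A always (from a - a). The set is symmetric: if d ∈ A - A then -d ∈ A - A.
Enumerate nonzero differences d = a - a' with a > a' (then include -d):
Positive differences: {1, 2, 3, 9, 11, 12}
Full difference set: {0} ∪ (positive diffs) ∪ (negative diffs).
|A - A| = 1 + 2·6 = 13 (matches direct enumeration: 13).

|A - A| = 13


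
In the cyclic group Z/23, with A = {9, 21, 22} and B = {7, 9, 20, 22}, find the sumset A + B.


Work in Z/23Z: reduce every sum a + b modulo 23.
Enumerate all 12 pairs:
a = 9: 9+7=16, 9+9=18, 9+20=6, 9+22=8
a = 21: 21+7=5, 21+9=7, 21+20=18, 21+22=20
a = 22: 22+7=6, 22+9=8, 22+20=19, 22+22=21
Distinct residues collected: {5, 6, 7, 8, 16, 18, 19, 20, 21}
|A + B| = 9 (out of 23 total residues).

A + B = {5, 6, 7, 8, 16, 18, 19, 20, 21}


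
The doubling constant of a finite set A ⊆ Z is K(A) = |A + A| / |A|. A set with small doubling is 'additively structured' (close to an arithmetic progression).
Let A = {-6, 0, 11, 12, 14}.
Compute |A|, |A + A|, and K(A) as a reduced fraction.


|A| = 5.
Compute A + A by enumerating all 25 pairs.
A + A = {-12, -6, 0, 5, 6, 8, 11, 12, 14, 22, 23, 24, 25, 26, 28}, so |A + A| = 15.
K = |A + A| / |A| = 15/5 = 3/1 ≈ 3.0000.
Reference: AP of size 5 gives K = 9/5 ≈ 1.8000; a fully generic set of size 5 gives K ≈ 3.0000.

|A| = 5, |A + A| = 15, K = 15/5 = 3/1.


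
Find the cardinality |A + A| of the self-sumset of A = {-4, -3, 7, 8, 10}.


A + A = {a + a' : a, a' ∈ A}; |A| = 5.
General bounds: 2|A| - 1 ≤ |A + A| ≤ |A|(|A|+1)/2, i.e. 9 ≤ |A + A| ≤ 15.
Lower bound 2|A|-1 is attained iff A is an arithmetic progression.
Enumerate sums a + a' for a ≤ a' (symmetric, so this suffices):
a = -4: -4+-4=-8, -4+-3=-7, -4+7=3, -4+8=4, -4+10=6
a = -3: -3+-3=-6, -3+7=4, -3+8=5, -3+10=7
a = 7: 7+7=14, 7+8=15, 7+10=17
a = 8: 8+8=16, 8+10=18
a = 10: 10+10=20
Distinct sums: {-8, -7, -6, 3, 4, 5, 6, 7, 14, 15, 16, 17, 18, 20}
|A + A| = 14

|A + A| = 14


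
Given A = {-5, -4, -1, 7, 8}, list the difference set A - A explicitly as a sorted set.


A - A = {a - a' : a, a' ∈ A}.
Compute a - a' for each ordered pair (a, a'):
a = -5: -5--5=0, -5--4=-1, -5--1=-4, -5-7=-12, -5-8=-13
a = -4: -4--5=1, -4--4=0, -4--1=-3, -4-7=-11, -4-8=-12
a = -1: -1--5=4, -1--4=3, -1--1=0, -1-7=-8, -1-8=-9
a = 7: 7--5=12, 7--4=11, 7--1=8, 7-7=0, 7-8=-1
a = 8: 8--5=13, 8--4=12, 8--1=9, 8-7=1, 8-8=0
Collecting distinct values (and noting 0 appears from a-a):
A - A = {-13, -12, -11, -9, -8, -4, -3, -1, 0, 1, 3, 4, 8, 9, 11, 12, 13}
|A - A| = 17

A - A = {-13, -12, -11, -9, -8, -4, -3, -1, 0, 1, 3, 4, 8, 9, 11, 12, 13}


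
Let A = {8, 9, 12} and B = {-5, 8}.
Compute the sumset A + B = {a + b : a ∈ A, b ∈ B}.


A + B = {a + b : a ∈ A, b ∈ B}.
Enumerate all |A|·|B| = 3·2 = 6 pairs (a, b) and collect distinct sums.
a = 8: 8+-5=3, 8+8=16
a = 9: 9+-5=4, 9+8=17
a = 12: 12+-5=7, 12+8=20
Collecting distinct sums: A + B = {3, 4, 7, 16, 17, 20}
|A + B| = 6

A + B = {3, 4, 7, 16, 17, 20}


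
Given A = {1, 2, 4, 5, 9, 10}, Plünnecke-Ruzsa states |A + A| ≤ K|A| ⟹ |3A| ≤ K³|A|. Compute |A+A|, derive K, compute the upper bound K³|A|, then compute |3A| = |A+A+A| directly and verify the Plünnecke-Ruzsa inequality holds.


|A| = 6.
Step 1: Compute A + A by enumerating all 36 pairs.
A + A = {2, 3, 4, 5, 6, 7, 8, 9, 10, 11, 12, 13, 14, 15, 18, 19, 20}, so |A + A| = 17.
Step 2: Doubling constant K = |A + A|/|A| = 17/6 = 17/6 ≈ 2.8333.
Step 3: Plünnecke-Ruzsa gives |3A| ≤ K³·|A| = (2.8333)³ · 6 ≈ 136.4722.
Step 4: Compute 3A = A + A + A directly by enumerating all triples (a,b,c) ∈ A³; |3A| = 27.
Step 5: Check 27 ≤ 136.4722? Yes ✓.

K = 17/6, Plünnecke-Ruzsa bound K³|A| ≈ 136.4722, |3A| = 27, inequality holds.


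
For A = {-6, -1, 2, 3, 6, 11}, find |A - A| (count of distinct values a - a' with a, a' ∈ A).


A - A = {a - a' : a, a' ∈ A}; |A| = 6.
Bounds: 2|A|-1 ≤ |A - A| ≤ |A|² - |A| + 1, i.e. 11 ≤ |A - A| ≤ 31.
Note: 0 ∈ A - A always (from a - a). The set is symmetric: if d ∈ A - A then -d ∈ A - A.
Enumerate nonzero differences d = a - a' with a > a' (then include -d):
Positive differences: {1, 3, 4, 5, 7, 8, 9, 12, 17}
Full difference set: {0} ∪ (positive diffs) ∪ (negative diffs).
|A - A| = 1 + 2·9 = 19 (matches direct enumeration: 19).

|A - A| = 19


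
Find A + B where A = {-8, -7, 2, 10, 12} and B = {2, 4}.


A + B = {a + b : a ∈ A, b ∈ B}.
Enumerate all |A|·|B| = 5·2 = 10 pairs (a, b) and collect distinct sums.
a = -8: -8+2=-6, -8+4=-4
a = -7: -7+2=-5, -7+4=-3
a = 2: 2+2=4, 2+4=6
a = 10: 10+2=12, 10+4=14
a = 12: 12+2=14, 12+4=16
Collecting distinct sums: A + B = {-6, -5, -4, -3, 4, 6, 12, 14, 16}
|A + B| = 9

A + B = {-6, -5, -4, -3, 4, 6, 12, 14, 16}


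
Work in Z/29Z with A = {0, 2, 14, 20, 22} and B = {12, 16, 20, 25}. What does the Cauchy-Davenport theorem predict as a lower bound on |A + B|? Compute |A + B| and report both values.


Cauchy-Davenport: |A + B| ≥ min(p, |A| + |B| - 1) for A, B nonempty in Z/pZ.
|A| = 5, |B| = 4, p = 29.
CD lower bound = min(29, 5 + 4 - 1) = min(29, 8) = 8.
Compute A + B mod 29 directly:
a = 0: 0+12=12, 0+16=16, 0+20=20, 0+25=25
a = 2: 2+12=14, 2+16=18, 2+20=22, 2+25=27
a = 14: 14+12=26, 14+16=1, 14+20=5, 14+25=10
a = 20: 20+12=3, 20+16=7, 20+20=11, 20+25=16
a = 22: 22+12=5, 22+16=9, 22+20=13, 22+25=18
A + B = {1, 3, 5, 7, 9, 10, 11, 12, 13, 14, 16, 18, 20, 22, 25, 26, 27}, so |A + B| = 17.
Verify: 17 ≥ 8? Yes ✓.

CD lower bound = 8, actual |A + B| = 17.


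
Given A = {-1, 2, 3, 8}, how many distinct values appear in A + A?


A + A = {a + a' : a, a' ∈ A}; |A| = 4.
General bounds: 2|A| - 1 ≤ |A + A| ≤ |A|(|A|+1)/2, i.e. 7 ≤ |A + A| ≤ 10.
Lower bound 2|A|-1 is attained iff A is an arithmetic progression.
Enumerate sums a + a' for a ≤ a' (symmetric, so this suffices):
a = -1: -1+-1=-2, -1+2=1, -1+3=2, -1+8=7
a = 2: 2+2=4, 2+3=5, 2+8=10
a = 3: 3+3=6, 3+8=11
a = 8: 8+8=16
Distinct sums: {-2, 1, 2, 4, 5, 6, 7, 10, 11, 16}
|A + A| = 10

|A + A| = 10


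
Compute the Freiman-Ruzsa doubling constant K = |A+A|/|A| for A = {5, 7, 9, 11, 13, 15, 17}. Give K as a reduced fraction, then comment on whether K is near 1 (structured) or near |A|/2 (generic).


|A| = 7.
Compute A + A by enumerating all 49 pairs.
A + A = {10, 12, 14, 16, 18, 20, 22, 24, 26, 28, 30, 32, 34}, so |A + A| = 13.
K = |A + A| / |A| = 13/7 (already in lowest terms) ≈ 1.8571.
Reference: AP of size 7 gives K = 13/7 ≈ 1.8571; a fully generic set of size 7 gives K ≈ 4.0000.

|A| = 7, |A + A| = 13, K = 13/7.


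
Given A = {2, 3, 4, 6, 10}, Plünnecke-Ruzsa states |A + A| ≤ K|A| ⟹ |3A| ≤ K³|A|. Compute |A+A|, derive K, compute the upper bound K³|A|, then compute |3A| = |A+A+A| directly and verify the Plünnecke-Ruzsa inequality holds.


|A| = 5.
Step 1: Compute A + A by enumerating all 25 pairs.
A + A = {4, 5, 6, 7, 8, 9, 10, 12, 13, 14, 16, 20}, so |A + A| = 12.
Step 2: Doubling constant K = |A + A|/|A| = 12/5 = 12/5 ≈ 2.4000.
Step 3: Plünnecke-Ruzsa gives |3A| ≤ K³·|A| = (2.4000)³ · 5 ≈ 69.1200.
Step 4: Compute 3A = A + A + A directly by enumerating all triples (a,b,c) ∈ A³; |3A| = 20.
Step 5: Check 20 ≤ 69.1200? Yes ✓.

K = 12/5, Plünnecke-Ruzsa bound K³|A| ≈ 69.1200, |3A| = 20, inequality holds.


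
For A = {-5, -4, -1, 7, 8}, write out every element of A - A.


A - A = {a - a' : a, a' ∈ A}.
Compute a - a' for each ordered pair (a, a'):
a = -5: -5--5=0, -5--4=-1, -5--1=-4, -5-7=-12, -5-8=-13
a = -4: -4--5=1, -4--4=0, -4--1=-3, -4-7=-11, -4-8=-12
a = -1: -1--5=4, -1--4=3, -1--1=0, -1-7=-8, -1-8=-9
a = 7: 7--5=12, 7--4=11, 7--1=8, 7-7=0, 7-8=-1
a = 8: 8--5=13, 8--4=12, 8--1=9, 8-7=1, 8-8=0
Collecting distinct values (and noting 0 appears from a-a):
A - A = {-13, -12, -11, -9, -8, -4, -3, -1, 0, 1, 3, 4, 8, 9, 11, 12, 13}
|A - A| = 17

A - A = {-13, -12, -11, -9, -8, -4, -3, -1, 0, 1, 3, 4, 8, 9, 11, 12, 13}


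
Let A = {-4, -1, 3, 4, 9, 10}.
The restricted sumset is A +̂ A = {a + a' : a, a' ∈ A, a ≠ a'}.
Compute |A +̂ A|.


Restricted sumset: A +̂ A = {a + a' : a ∈ A, a' ∈ A, a ≠ a'}.
Equivalently, take A + A and drop any sum 2a that is achievable ONLY as a + a for a ∈ A (i.e. sums representable only with equal summands).
Enumerate pairs (a, a') with a < a' (symmetric, so each unordered pair gives one sum; this covers all a ≠ a'):
  -4 + -1 = -5
  -4 + 3 = -1
  -4 + 4 = 0
  -4 + 9 = 5
  -4 + 10 = 6
  -1 + 3 = 2
  -1 + 4 = 3
  -1 + 9 = 8
  -1 + 10 = 9
  3 + 4 = 7
  3 + 9 = 12
  3 + 10 = 13
  4 + 9 = 13
  4 + 10 = 14
  9 + 10 = 19
Collected distinct sums: {-5, -1, 0, 2, 3, 5, 6, 7, 8, 9, 12, 13, 14, 19}
|A +̂ A| = 14
(Reference bound: |A +̂ A| ≥ 2|A| - 3 for |A| ≥ 2, with |A| = 6 giving ≥ 9.)

|A +̂ A| = 14


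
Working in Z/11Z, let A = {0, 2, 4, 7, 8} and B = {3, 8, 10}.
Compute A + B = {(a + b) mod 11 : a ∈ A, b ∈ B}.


Work in Z/11Z: reduce every sum a + b modulo 11.
Enumerate all 15 pairs:
a = 0: 0+3=3, 0+8=8, 0+10=10
a = 2: 2+3=5, 2+8=10, 2+10=1
a = 4: 4+3=7, 4+8=1, 4+10=3
a = 7: 7+3=10, 7+8=4, 7+10=6
a = 8: 8+3=0, 8+8=5, 8+10=7
Distinct residues collected: {0, 1, 3, 4, 5, 6, 7, 8, 10}
|A + B| = 9 (out of 11 total residues).

A + B = {0, 1, 3, 4, 5, 6, 7, 8, 10}


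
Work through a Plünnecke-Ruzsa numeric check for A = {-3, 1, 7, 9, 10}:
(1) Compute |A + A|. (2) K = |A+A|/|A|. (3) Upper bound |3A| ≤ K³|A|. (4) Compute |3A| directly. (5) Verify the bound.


|A| = 5.
Step 1: Compute A + A by enumerating all 25 pairs.
A + A = {-6, -2, 2, 4, 6, 7, 8, 10, 11, 14, 16, 17, 18, 19, 20}, so |A + A| = 15.
Step 2: Doubling constant K = |A + A|/|A| = 15/5 = 15/5 ≈ 3.0000.
Step 3: Plünnecke-Ruzsa gives |3A| ≤ K³·|A| = (3.0000)³ · 5 ≈ 135.0000.
Step 4: Compute 3A = A + A + A directly by enumerating all triples (a,b,c) ∈ A³; |3A| = 29.
Step 5: Check 29 ≤ 135.0000? Yes ✓.

K = 15/5, Plünnecke-Ruzsa bound K³|A| ≈ 135.0000, |3A| = 29, inequality holds.


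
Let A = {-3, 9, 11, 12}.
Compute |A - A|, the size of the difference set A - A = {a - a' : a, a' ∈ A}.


A - A = {a - a' : a, a' ∈ A}; |A| = 4.
Bounds: 2|A|-1 ≤ |A - A| ≤ |A|² - |A| + 1, i.e. 7 ≤ |A - A| ≤ 13.
Note: 0 ∈ A - A always (from a - a). The set is symmetric: if d ∈ A - A then -d ∈ A - A.
Enumerate nonzero differences d = a - a' with a > a' (then include -d):
Positive differences: {1, 2, 3, 12, 14, 15}
Full difference set: {0} ∪ (positive diffs) ∪ (negative diffs).
|A - A| = 1 + 2·6 = 13 (matches direct enumeration: 13).

|A - A| = 13


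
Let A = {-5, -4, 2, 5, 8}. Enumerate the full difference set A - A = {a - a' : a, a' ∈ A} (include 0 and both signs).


A - A = {a - a' : a, a' ∈ A}.
Compute a - a' for each ordered pair (a, a'):
a = -5: -5--5=0, -5--4=-1, -5-2=-7, -5-5=-10, -5-8=-13
a = -4: -4--5=1, -4--4=0, -4-2=-6, -4-5=-9, -4-8=-12
a = 2: 2--5=7, 2--4=6, 2-2=0, 2-5=-3, 2-8=-6
a = 5: 5--5=10, 5--4=9, 5-2=3, 5-5=0, 5-8=-3
a = 8: 8--5=13, 8--4=12, 8-2=6, 8-5=3, 8-8=0
Collecting distinct values (and noting 0 appears from a-a):
A - A = {-13, -12, -10, -9, -7, -6, -3, -1, 0, 1, 3, 6, 7, 9, 10, 12, 13}
|A - A| = 17

A - A = {-13, -12, -10, -9, -7, -6, -3, -1, 0, 1, 3, 6, 7, 9, 10, 12, 13}


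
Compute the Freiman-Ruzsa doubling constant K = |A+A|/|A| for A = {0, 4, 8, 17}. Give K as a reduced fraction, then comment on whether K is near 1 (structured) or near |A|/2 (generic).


|A| = 4.
Compute A + A by enumerating all 16 pairs.
A + A = {0, 4, 8, 12, 16, 17, 21, 25, 34}, so |A + A| = 9.
K = |A + A| / |A| = 9/4 (already in lowest terms) ≈ 2.2500.
Reference: AP of size 4 gives K = 7/4 ≈ 1.7500; a fully generic set of size 4 gives K ≈ 2.5000.

|A| = 4, |A + A| = 9, K = 9/4.


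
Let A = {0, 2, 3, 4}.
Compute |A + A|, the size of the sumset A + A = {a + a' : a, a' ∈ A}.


A + A = {a + a' : a, a' ∈ A}; |A| = 4.
General bounds: 2|A| - 1 ≤ |A + A| ≤ |A|(|A|+1)/2, i.e. 7 ≤ |A + A| ≤ 10.
Lower bound 2|A|-1 is attained iff A is an arithmetic progression.
Enumerate sums a + a' for a ≤ a' (symmetric, so this suffices):
a = 0: 0+0=0, 0+2=2, 0+3=3, 0+4=4
a = 2: 2+2=4, 2+3=5, 2+4=6
a = 3: 3+3=6, 3+4=7
a = 4: 4+4=8
Distinct sums: {0, 2, 3, 4, 5, 6, 7, 8}
|A + A| = 8

|A + A| = 8


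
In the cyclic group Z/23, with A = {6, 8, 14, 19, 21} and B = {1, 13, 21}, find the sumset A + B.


Work in Z/23Z: reduce every sum a + b modulo 23.
Enumerate all 15 pairs:
a = 6: 6+1=7, 6+13=19, 6+21=4
a = 8: 8+1=9, 8+13=21, 8+21=6
a = 14: 14+1=15, 14+13=4, 14+21=12
a = 19: 19+1=20, 19+13=9, 19+21=17
a = 21: 21+1=22, 21+13=11, 21+21=19
Distinct residues collected: {4, 6, 7, 9, 11, 12, 15, 17, 19, 20, 21, 22}
|A + B| = 12 (out of 23 total residues).

A + B = {4, 6, 7, 9, 11, 12, 15, 17, 19, 20, 21, 22}


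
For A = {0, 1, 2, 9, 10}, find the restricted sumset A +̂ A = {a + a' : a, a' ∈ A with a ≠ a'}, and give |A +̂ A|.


Restricted sumset: A +̂ A = {a + a' : a ∈ A, a' ∈ A, a ≠ a'}.
Equivalently, take A + A and drop any sum 2a that is achievable ONLY as a + a for a ∈ A (i.e. sums representable only with equal summands).
Enumerate pairs (a, a') with a < a' (symmetric, so each unordered pair gives one sum; this covers all a ≠ a'):
  0 + 1 = 1
  0 + 2 = 2
  0 + 9 = 9
  0 + 10 = 10
  1 + 2 = 3
  1 + 9 = 10
  1 + 10 = 11
  2 + 9 = 11
  2 + 10 = 12
  9 + 10 = 19
Collected distinct sums: {1, 2, 3, 9, 10, 11, 12, 19}
|A +̂ A| = 8
(Reference bound: |A +̂ A| ≥ 2|A| - 3 for |A| ≥ 2, with |A| = 5 giving ≥ 7.)

|A +̂ A| = 8


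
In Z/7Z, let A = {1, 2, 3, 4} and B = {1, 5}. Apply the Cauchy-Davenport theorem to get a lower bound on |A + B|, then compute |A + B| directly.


Cauchy-Davenport: |A + B| ≥ min(p, |A| + |B| - 1) for A, B nonempty in Z/pZ.
|A| = 4, |B| = 2, p = 7.
CD lower bound = min(7, 4 + 2 - 1) = min(7, 5) = 5.
Compute A + B mod 7 directly:
a = 1: 1+1=2, 1+5=6
a = 2: 2+1=3, 2+5=0
a = 3: 3+1=4, 3+5=1
a = 4: 4+1=5, 4+5=2
A + B = {0, 1, 2, 3, 4, 5, 6}, so |A + B| = 7.
Verify: 7 ≥ 5? Yes ✓.

CD lower bound = 5, actual |A + B| = 7.


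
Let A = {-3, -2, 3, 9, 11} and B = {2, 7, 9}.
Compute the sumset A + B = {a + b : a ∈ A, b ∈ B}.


A + B = {a + b : a ∈ A, b ∈ B}.
Enumerate all |A|·|B| = 5·3 = 15 pairs (a, b) and collect distinct sums.
a = -3: -3+2=-1, -3+7=4, -3+9=6
a = -2: -2+2=0, -2+7=5, -2+9=7
a = 3: 3+2=5, 3+7=10, 3+9=12
a = 9: 9+2=11, 9+7=16, 9+9=18
a = 11: 11+2=13, 11+7=18, 11+9=20
Collecting distinct sums: A + B = {-1, 0, 4, 5, 6, 7, 10, 11, 12, 13, 16, 18, 20}
|A + B| = 13

A + B = {-1, 0, 4, 5, 6, 7, 10, 11, 12, 13, 16, 18, 20}


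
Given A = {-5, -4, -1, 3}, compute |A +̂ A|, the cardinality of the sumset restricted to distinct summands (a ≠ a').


Restricted sumset: A +̂ A = {a + a' : a ∈ A, a' ∈ A, a ≠ a'}.
Equivalently, take A + A and drop any sum 2a that is achievable ONLY as a + a for a ∈ A (i.e. sums representable only with equal summands).
Enumerate pairs (a, a') with a < a' (symmetric, so each unordered pair gives one sum; this covers all a ≠ a'):
  -5 + -4 = -9
  -5 + -1 = -6
  -5 + 3 = -2
  -4 + -1 = -5
  -4 + 3 = -1
  -1 + 3 = 2
Collected distinct sums: {-9, -6, -5, -2, -1, 2}
|A +̂ A| = 6
(Reference bound: |A +̂ A| ≥ 2|A| - 3 for |A| ≥ 2, with |A| = 4 giving ≥ 5.)

|A +̂ A| = 6


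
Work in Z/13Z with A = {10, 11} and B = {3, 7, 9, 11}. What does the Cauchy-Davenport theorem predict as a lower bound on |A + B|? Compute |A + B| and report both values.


Cauchy-Davenport: |A + B| ≥ min(p, |A| + |B| - 1) for A, B nonempty in Z/pZ.
|A| = 2, |B| = 4, p = 13.
CD lower bound = min(13, 2 + 4 - 1) = min(13, 5) = 5.
Compute A + B mod 13 directly:
a = 10: 10+3=0, 10+7=4, 10+9=6, 10+11=8
a = 11: 11+3=1, 11+7=5, 11+9=7, 11+11=9
A + B = {0, 1, 4, 5, 6, 7, 8, 9}, so |A + B| = 8.
Verify: 8 ≥ 5? Yes ✓.

CD lower bound = 5, actual |A + B| = 8.


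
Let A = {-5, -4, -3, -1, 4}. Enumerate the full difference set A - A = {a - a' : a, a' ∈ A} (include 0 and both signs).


A - A = {a - a' : a, a' ∈ A}.
Compute a - a' for each ordered pair (a, a'):
a = -5: -5--5=0, -5--4=-1, -5--3=-2, -5--1=-4, -5-4=-9
a = -4: -4--5=1, -4--4=0, -4--3=-1, -4--1=-3, -4-4=-8
a = -3: -3--5=2, -3--4=1, -3--3=0, -3--1=-2, -3-4=-7
a = -1: -1--5=4, -1--4=3, -1--3=2, -1--1=0, -1-4=-5
a = 4: 4--5=9, 4--4=8, 4--3=7, 4--1=5, 4-4=0
Collecting distinct values (and noting 0 appears from a-a):
A - A = {-9, -8, -7, -5, -4, -3, -2, -1, 0, 1, 2, 3, 4, 5, 7, 8, 9}
|A - A| = 17

A - A = {-9, -8, -7, -5, -4, -3, -2, -1, 0, 1, 2, 3, 4, 5, 7, 8, 9}


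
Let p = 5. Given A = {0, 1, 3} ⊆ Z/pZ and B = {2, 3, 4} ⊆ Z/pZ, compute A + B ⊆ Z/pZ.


Work in Z/5Z: reduce every sum a + b modulo 5.
Enumerate all 9 pairs:
a = 0: 0+2=2, 0+3=3, 0+4=4
a = 1: 1+2=3, 1+3=4, 1+4=0
a = 3: 3+2=0, 3+3=1, 3+4=2
Distinct residues collected: {0, 1, 2, 3, 4}
|A + B| = 5 (out of 5 total residues).

A + B = {0, 1, 2, 3, 4}


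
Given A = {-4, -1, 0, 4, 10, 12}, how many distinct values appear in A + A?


A + A = {a + a' : a, a' ∈ A}; |A| = 6.
General bounds: 2|A| - 1 ≤ |A + A| ≤ |A|(|A|+1)/2, i.e. 11 ≤ |A + A| ≤ 21.
Lower bound 2|A|-1 is attained iff A is an arithmetic progression.
Enumerate sums a + a' for a ≤ a' (symmetric, so this suffices):
a = -4: -4+-4=-8, -4+-1=-5, -4+0=-4, -4+4=0, -4+10=6, -4+12=8
a = -1: -1+-1=-2, -1+0=-1, -1+4=3, -1+10=9, -1+12=11
a = 0: 0+0=0, 0+4=4, 0+10=10, 0+12=12
a = 4: 4+4=8, 4+10=14, 4+12=16
a = 10: 10+10=20, 10+12=22
a = 12: 12+12=24
Distinct sums: {-8, -5, -4, -2, -1, 0, 3, 4, 6, 8, 9, 10, 11, 12, 14, 16, 20, 22, 24}
|A + A| = 19

|A + A| = 19


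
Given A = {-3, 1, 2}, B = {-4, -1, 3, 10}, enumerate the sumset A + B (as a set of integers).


A + B = {a + b : a ∈ A, b ∈ B}.
Enumerate all |A|·|B| = 3·4 = 12 pairs (a, b) and collect distinct sums.
a = -3: -3+-4=-7, -3+-1=-4, -3+3=0, -3+10=7
a = 1: 1+-4=-3, 1+-1=0, 1+3=4, 1+10=11
a = 2: 2+-4=-2, 2+-1=1, 2+3=5, 2+10=12
Collecting distinct sums: A + B = {-7, -4, -3, -2, 0, 1, 4, 5, 7, 11, 12}
|A + B| = 11

A + B = {-7, -4, -3, -2, 0, 1, 4, 5, 7, 11, 12}


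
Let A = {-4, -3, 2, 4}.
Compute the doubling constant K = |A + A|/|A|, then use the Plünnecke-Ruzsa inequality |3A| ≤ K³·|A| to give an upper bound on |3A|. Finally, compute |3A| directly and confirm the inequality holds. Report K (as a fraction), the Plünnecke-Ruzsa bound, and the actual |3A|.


|A| = 4.
Step 1: Compute A + A by enumerating all 16 pairs.
A + A = {-8, -7, -6, -2, -1, 0, 1, 4, 6, 8}, so |A + A| = 10.
Step 2: Doubling constant K = |A + A|/|A| = 10/4 = 10/4 ≈ 2.5000.
Step 3: Plünnecke-Ruzsa gives |3A| ≤ K³·|A| = (2.5000)³ · 4 ≈ 62.5000.
Step 4: Compute 3A = A + A + A directly by enumerating all triples (a,b,c) ∈ A³; |3A| = 19.
Step 5: Check 19 ≤ 62.5000? Yes ✓.

K = 10/4, Plünnecke-Ruzsa bound K³|A| ≈ 62.5000, |3A| = 19, inequality holds.


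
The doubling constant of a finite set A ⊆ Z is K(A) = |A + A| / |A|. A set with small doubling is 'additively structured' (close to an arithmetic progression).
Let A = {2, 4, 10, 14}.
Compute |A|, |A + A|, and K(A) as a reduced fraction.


|A| = 4.
Compute A + A by enumerating all 16 pairs.
A + A = {4, 6, 8, 12, 14, 16, 18, 20, 24, 28}, so |A + A| = 10.
K = |A + A| / |A| = 10/4 = 5/2 ≈ 2.5000.
Reference: AP of size 4 gives K = 7/4 ≈ 1.7500; a fully generic set of size 4 gives K ≈ 2.5000.

|A| = 4, |A + A| = 10, K = 10/4 = 5/2.


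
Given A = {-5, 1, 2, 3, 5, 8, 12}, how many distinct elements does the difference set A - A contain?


A - A = {a - a' : a, a' ∈ A}; |A| = 7.
Bounds: 2|A|-1 ≤ |A - A| ≤ |A|² - |A| + 1, i.e. 13 ≤ |A - A| ≤ 43.
Note: 0 ∈ A - A always (from a - a). The set is symmetric: if d ∈ A - A then -d ∈ A - A.
Enumerate nonzero differences d = a - a' with a > a' (then include -d):
Positive differences: {1, 2, 3, 4, 5, 6, 7, 8, 9, 10, 11, 13, 17}
Full difference set: {0} ∪ (positive diffs) ∪ (negative diffs).
|A - A| = 1 + 2·13 = 27 (matches direct enumeration: 27).

|A - A| = 27


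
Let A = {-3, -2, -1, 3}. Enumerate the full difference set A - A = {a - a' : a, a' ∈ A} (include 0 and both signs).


A - A = {a - a' : a, a' ∈ A}.
Compute a - a' for each ordered pair (a, a'):
a = -3: -3--3=0, -3--2=-1, -3--1=-2, -3-3=-6
a = -2: -2--3=1, -2--2=0, -2--1=-1, -2-3=-5
a = -1: -1--3=2, -1--2=1, -1--1=0, -1-3=-4
a = 3: 3--3=6, 3--2=5, 3--1=4, 3-3=0
Collecting distinct values (and noting 0 appears from a-a):
A - A = {-6, -5, -4, -2, -1, 0, 1, 2, 4, 5, 6}
|A - A| = 11

A - A = {-6, -5, -4, -2, -1, 0, 1, 2, 4, 5, 6}


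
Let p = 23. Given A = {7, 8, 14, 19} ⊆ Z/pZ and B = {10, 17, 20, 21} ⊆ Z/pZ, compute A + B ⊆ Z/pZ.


Work in Z/23Z: reduce every sum a + b modulo 23.
Enumerate all 16 pairs:
a = 7: 7+10=17, 7+17=1, 7+20=4, 7+21=5
a = 8: 8+10=18, 8+17=2, 8+20=5, 8+21=6
a = 14: 14+10=1, 14+17=8, 14+20=11, 14+21=12
a = 19: 19+10=6, 19+17=13, 19+20=16, 19+21=17
Distinct residues collected: {1, 2, 4, 5, 6, 8, 11, 12, 13, 16, 17, 18}
|A + B| = 12 (out of 23 total residues).

A + B = {1, 2, 4, 5, 6, 8, 11, 12, 13, 16, 17, 18}


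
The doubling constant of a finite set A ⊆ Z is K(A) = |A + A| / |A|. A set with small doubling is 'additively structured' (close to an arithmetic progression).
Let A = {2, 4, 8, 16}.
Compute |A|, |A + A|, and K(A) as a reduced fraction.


|A| = 4.
Compute A + A by enumerating all 16 pairs.
A + A = {4, 6, 8, 10, 12, 16, 18, 20, 24, 32}, so |A + A| = 10.
K = |A + A| / |A| = 10/4 = 5/2 ≈ 2.5000.
Reference: AP of size 4 gives K = 7/4 ≈ 1.7500; a fully generic set of size 4 gives K ≈ 2.5000.

|A| = 4, |A + A| = 10, K = 10/4 = 5/2.


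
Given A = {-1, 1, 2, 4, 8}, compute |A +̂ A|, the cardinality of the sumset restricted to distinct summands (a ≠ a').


Restricted sumset: A +̂ A = {a + a' : a ∈ A, a' ∈ A, a ≠ a'}.
Equivalently, take A + A and drop any sum 2a that is achievable ONLY as a + a for a ∈ A (i.e. sums representable only with equal summands).
Enumerate pairs (a, a') with a < a' (symmetric, so each unordered pair gives one sum; this covers all a ≠ a'):
  -1 + 1 = 0
  -1 + 2 = 1
  -1 + 4 = 3
  -1 + 8 = 7
  1 + 2 = 3
  1 + 4 = 5
  1 + 8 = 9
  2 + 4 = 6
  2 + 8 = 10
  4 + 8 = 12
Collected distinct sums: {0, 1, 3, 5, 6, 7, 9, 10, 12}
|A +̂ A| = 9
(Reference bound: |A +̂ A| ≥ 2|A| - 3 for |A| ≥ 2, with |A| = 5 giving ≥ 7.)

|A +̂ A| = 9


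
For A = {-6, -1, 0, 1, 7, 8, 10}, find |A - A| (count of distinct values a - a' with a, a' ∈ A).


A - A = {a - a' : a, a' ∈ A}; |A| = 7.
Bounds: 2|A|-1 ≤ |A - A| ≤ |A|² - |A| + 1, i.e. 13 ≤ |A - A| ≤ 43.
Note: 0 ∈ A - A always (from a - a). The set is symmetric: if d ∈ A - A then -d ∈ A - A.
Enumerate nonzero differences d = a - a' with a > a' (then include -d):
Positive differences: {1, 2, 3, 5, 6, 7, 8, 9, 10, 11, 13, 14, 16}
Full difference set: {0} ∪ (positive diffs) ∪ (negative diffs).
|A - A| = 1 + 2·13 = 27 (matches direct enumeration: 27).

|A - A| = 27


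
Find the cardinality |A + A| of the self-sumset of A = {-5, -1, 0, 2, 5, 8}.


A + A = {a + a' : a, a' ∈ A}; |A| = 6.
General bounds: 2|A| - 1 ≤ |A + A| ≤ |A|(|A|+1)/2, i.e. 11 ≤ |A + A| ≤ 21.
Lower bound 2|A|-1 is attained iff A is an arithmetic progression.
Enumerate sums a + a' for a ≤ a' (symmetric, so this suffices):
a = -5: -5+-5=-10, -5+-1=-6, -5+0=-5, -5+2=-3, -5+5=0, -5+8=3
a = -1: -1+-1=-2, -1+0=-1, -1+2=1, -1+5=4, -1+8=7
a = 0: 0+0=0, 0+2=2, 0+5=5, 0+8=8
a = 2: 2+2=4, 2+5=7, 2+8=10
a = 5: 5+5=10, 5+8=13
a = 8: 8+8=16
Distinct sums: {-10, -6, -5, -3, -2, -1, 0, 1, 2, 3, 4, 5, 7, 8, 10, 13, 16}
|A + A| = 17

|A + A| = 17


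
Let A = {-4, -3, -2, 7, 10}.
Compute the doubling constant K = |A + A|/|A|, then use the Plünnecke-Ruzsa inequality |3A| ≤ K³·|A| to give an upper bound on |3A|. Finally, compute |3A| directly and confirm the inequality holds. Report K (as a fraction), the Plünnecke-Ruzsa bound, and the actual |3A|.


|A| = 5.
Step 1: Compute A + A by enumerating all 25 pairs.
A + A = {-8, -7, -6, -5, -4, 3, 4, 5, 6, 7, 8, 14, 17, 20}, so |A + A| = 14.
Step 2: Doubling constant K = |A + A|/|A| = 14/5 = 14/5 ≈ 2.8000.
Step 3: Plünnecke-Ruzsa gives |3A| ≤ K³·|A| = (2.8000)³ · 5 ≈ 109.7600.
Step 4: Compute 3A = A + A + A directly by enumerating all triples (a,b,c) ∈ A³; |3A| = 28.
Step 5: Check 28 ≤ 109.7600? Yes ✓.

K = 14/5, Plünnecke-Ruzsa bound K³|A| ≈ 109.7600, |3A| = 28, inequality holds.


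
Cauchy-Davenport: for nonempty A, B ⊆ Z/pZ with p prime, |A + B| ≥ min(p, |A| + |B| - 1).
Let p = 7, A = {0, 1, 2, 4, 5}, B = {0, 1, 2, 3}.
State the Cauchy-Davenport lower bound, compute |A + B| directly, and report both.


Cauchy-Davenport: |A + B| ≥ min(p, |A| + |B| - 1) for A, B nonempty in Z/pZ.
|A| = 5, |B| = 4, p = 7.
CD lower bound = min(7, 5 + 4 - 1) = min(7, 8) = 7.
Compute A + B mod 7 directly:
a = 0: 0+0=0, 0+1=1, 0+2=2, 0+3=3
a = 1: 1+0=1, 1+1=2, 1+2=3, 1+3=4
a = 2: 2+0=2, 2+1=3, 2+2=4, 2+3=5
a = 4: 4+0=4, 4+1=5, 4+2=6, 4+3=0
a = 5: 5+0=5, 5+1=6, 5+2=0, 5+3=1
A + B = {0, 1, 2, 3, 4, 5, 6}, so |A + B| = 7.
Verify: 7 ≥ 7? Yes ✓.

CD lower bound = 7, actual |A + B| = 7.


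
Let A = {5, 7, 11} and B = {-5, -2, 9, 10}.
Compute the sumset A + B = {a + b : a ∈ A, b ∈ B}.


A + B = {a + b : a ∈ A, b ∈ B}.
Enumerate all |A|·|B| = 3·4 = 12 pairs (a, b) and collect distinct sums.
a = 5: 5+-5=0, 5+-2=3, 5+9=14, 5+10=15
a = 7: 7+-5=2, 7+-2=5, 7+9=16, 7+10=17
a = 11: 11+-5=6, 11+-2=9, 11+9=20, 11+10=21
Collecting distinct sums: A + B = {0, 2, 3, 5, 6, 9, 14, 15, 16, 17, 20, 21}
|A + B| = 12

A + B = {0, 2, 3, 5, 6, 9, 14, 15, 16, 17, 20, 21}


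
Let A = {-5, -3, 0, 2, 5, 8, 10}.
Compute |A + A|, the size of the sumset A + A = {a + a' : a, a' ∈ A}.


A + A = {a + a' : a, a' ∈ A}; |A| = 7.
General bounds: 2|A| - 1 ≤ |A + A| ≤ |A|(|A|+1)/2, i.e. 13 ≤ |A + A| ≤ 28.
Lower bound 2|A|-1 is attained iff A is an arithmetic progression.
Enumerate sums a + a' for a ≤ a' (symmetric, so this suffices):
a = -5: -5+-5=-10, -5+-3=-8, -5+0=-5, -5+2=-3, -5+5=0, -5+8=3, -5+10=5
a = -3: -3+-3=-6, -3+0=-3, -3+2=-1, -3+5=2, -3+8=5, -3+10=7
a = 0: 0+0=0, 0+2=2, 0+5=5, 0+8=8, 0+10=10
a = 2: 2+2=4, 2+5=7, 2+8=10, 2+10=12
a = 5: 5+5=10, 5+8=13, 5+10=15
a = 8: 8+8=16, 8+10=18
a = 10: 10+10=20
Distinct sums: {-10, -8, -6, -5, -3, -1, 0, 2, 3, 4, 5, 7, 8, 10, 12, 13, 15, 16, 18, 20}
|A + A| = 20

|A + A| = 20


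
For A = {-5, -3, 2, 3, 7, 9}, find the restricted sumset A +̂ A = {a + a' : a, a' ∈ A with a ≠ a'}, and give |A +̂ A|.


Restricted sumset: A +̂ A = {a + a' : a ∈ A, a' ∈ A, a ≠ a'}.
Equivalently, take A + A and drop any sum 2a that is achievable ONLY as a + a for a ∈ A (i.e. sums representable only with equal summands).
Enumerate pairs (a, a') with a < a' (symmetric, so each unordered pair gives one sum; this covers all a ≠ a'):
  -5 + -3 = -8
  -5 + 2 = -3
  -5 + 3 = -2
  -5 + 7 = 2
  -5 + 9 = 4
  -3 + 2 = -1
  -3 + 3 = 0
  -3 + 7 = 4
  -3 + 9 = 6
  2 + 3 = 5
  2 + 7 = 9
  2 + 9 = 11
  3 + 7 = 10
  3 + 9 = 12
  7 + 9 = 16
Collected distinct sums: {-8, -3, -2, -1, 0, 2, 4, 5, 6, 9, 10, 11, 12, 16}
|A +̂ A| = 14
(Reference bound: |A +̂ A| ≥ 2|A| - 3 for |A| ≥ 2, with |A| = 6 giving ≥ 9.)

|A +̂ A| = 14


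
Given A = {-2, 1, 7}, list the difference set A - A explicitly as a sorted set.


A - A = {a - a' : a, a' ∈ A}.
Compute a - a' for each ordered pair (a, a'):
a = -2: -2--2=0, -2-1=-3, -2-7=-9
a = 1: 1--2=3, 1-1=0, 1-7=-6
a = 7: 7--2=9, 7-1=6, 7-7=0
Collecting distinct values (and noting 0 appears from a-a):
A - A = {-9, -6, -3, 0, 3, 6, 9}
|A - A| = 7

A - A = {-9, -6, -3, 0, 3, 6, 9}


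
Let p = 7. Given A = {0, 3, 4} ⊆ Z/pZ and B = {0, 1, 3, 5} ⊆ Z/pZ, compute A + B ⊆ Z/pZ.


Work in Z/7Z: reduce every sum a + b modulo 7.
Enumerate all 12 pairs:
a = 0: 0+0=0, 0+1=1, 0+3=3, 0+5=5
a = 3: 3+0=3, 3+1=4, 3+3=6, 3+5=1
a = 4: 4+0=4, 4+1=5, 4+3=0, 4+5=2
Distinct residues collected: {0, 1, 2, 3, 4, 5, 6}
|A + B| = 7 (out of 7 total residues).

A + B = {0, 1, 2, 3, 4, 5, 6}
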